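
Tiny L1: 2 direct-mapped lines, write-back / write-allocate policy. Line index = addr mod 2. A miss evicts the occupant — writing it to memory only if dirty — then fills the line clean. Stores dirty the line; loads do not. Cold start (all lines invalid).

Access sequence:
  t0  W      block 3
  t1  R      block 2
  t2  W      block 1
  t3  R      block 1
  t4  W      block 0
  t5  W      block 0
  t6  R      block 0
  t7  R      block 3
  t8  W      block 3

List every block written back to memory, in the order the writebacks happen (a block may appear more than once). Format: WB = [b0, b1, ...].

0: W B3 -> L1 miss  d=D]
1: R B2 -> L0 miss  d=-]
2: W B1 -> L1 miss wb->B3  d=D]
3: R B1 -> L1 hit  d=D]
4: W B0 -> L0 miss  d=D]
5: W B0 -> L0 hit  d=D]
6: R B0 -> L0 hit  d=D]
7: R B3 -> L1 miss wb->B1  d=-]
8: W B3 -> L1 hit  d=D]

WB = [3, 1]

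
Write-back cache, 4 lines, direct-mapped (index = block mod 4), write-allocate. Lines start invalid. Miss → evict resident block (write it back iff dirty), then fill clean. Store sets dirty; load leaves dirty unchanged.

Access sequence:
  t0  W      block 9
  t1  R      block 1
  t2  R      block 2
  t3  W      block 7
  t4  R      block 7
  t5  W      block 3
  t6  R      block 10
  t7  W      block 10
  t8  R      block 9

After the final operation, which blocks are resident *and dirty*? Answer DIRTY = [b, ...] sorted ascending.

DIRTY = [3, 10]

0: W B9 → L1 miss [D]
1: R B1 → L1 miss wb→B9 [-]
2: R B2 → L2 miss [-]
3: W B7 → L3 miss [D]
4: R B7 → L3 hit [D]
5: W B3 → L3 miss wb→B7 [D]
6: R B10 → L2 miss [-]
7: W B10 → L2 hit [D]
8: R B9 → L1 miss [-]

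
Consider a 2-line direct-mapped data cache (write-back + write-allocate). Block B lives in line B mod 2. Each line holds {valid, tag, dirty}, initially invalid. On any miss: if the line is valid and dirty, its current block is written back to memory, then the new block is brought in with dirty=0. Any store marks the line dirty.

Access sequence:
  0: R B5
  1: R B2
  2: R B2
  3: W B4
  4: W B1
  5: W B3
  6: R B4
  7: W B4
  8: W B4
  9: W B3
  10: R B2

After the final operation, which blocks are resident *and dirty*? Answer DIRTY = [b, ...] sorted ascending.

DIRTY = [3]

0: R B5 → L1 miss [-]
1: R B2 → L0 miss [-]
2: R B2 → L0 hit [-]
3: W B4 → L0 miss [D]
4: W B1 → L1 miss [D]
5: W B3 → L1 miss wb→B1 [D]
6: R B4 → L0 hit [D]
7: W B4 → L0 hit [D]
8: W B4 → L0 hit [D]
9: W B3 → L1 hit [D]
10: R B2 → L0 miss wb→B4 [-]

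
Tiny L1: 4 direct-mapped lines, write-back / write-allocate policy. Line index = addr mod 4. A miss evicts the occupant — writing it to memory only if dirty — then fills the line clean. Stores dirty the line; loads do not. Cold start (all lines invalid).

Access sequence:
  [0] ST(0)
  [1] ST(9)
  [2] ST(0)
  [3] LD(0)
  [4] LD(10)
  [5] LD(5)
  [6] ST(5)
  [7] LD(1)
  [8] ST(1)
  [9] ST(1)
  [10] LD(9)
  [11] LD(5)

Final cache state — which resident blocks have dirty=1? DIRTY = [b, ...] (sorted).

0: W B0 -> L0 miss  d=D]
1: W B9 -> L1 miss  d=D]
2: W B0 -> L0 hit  d=D]
3: R B0 -> L0 hit  d=D]
4: R B10 -> L2 miss  d=-]
5: R B5 -> L1 miss wb->B9  d=-]
6: W B5 -> L1 hit  d=D]
7: R B1 -> L1 miss wb->B5  d=-]
8: W B1 -> L1 hit  d=D]
9: W B1 -> L1 hit  d=D]
10: R B9 -> L1 miss wb->B1  d=-]
11: R B5 -> L1 miss  d=-]

DIRTY = [0]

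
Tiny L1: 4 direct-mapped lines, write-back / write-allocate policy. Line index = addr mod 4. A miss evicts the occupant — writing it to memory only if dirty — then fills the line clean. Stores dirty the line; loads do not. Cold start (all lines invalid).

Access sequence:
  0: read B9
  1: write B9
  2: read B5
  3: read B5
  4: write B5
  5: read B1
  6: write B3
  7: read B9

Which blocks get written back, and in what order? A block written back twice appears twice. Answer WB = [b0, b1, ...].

  0 | R B9 → L1 miss [-]
  1 | W B9 → L1 hit [D]
  2 | R B5 → L1 miss wb→B9 [-]
  3 | R B5 → L1 hit [-]
  4 | W B5 → L1 hit [D]
  5 | R B1 → L1 miss wb→B5 [-]
  6 | W B3 → L3 miss [D]
  7 | R B9 → L1 miss [-]

WB = [9, 5]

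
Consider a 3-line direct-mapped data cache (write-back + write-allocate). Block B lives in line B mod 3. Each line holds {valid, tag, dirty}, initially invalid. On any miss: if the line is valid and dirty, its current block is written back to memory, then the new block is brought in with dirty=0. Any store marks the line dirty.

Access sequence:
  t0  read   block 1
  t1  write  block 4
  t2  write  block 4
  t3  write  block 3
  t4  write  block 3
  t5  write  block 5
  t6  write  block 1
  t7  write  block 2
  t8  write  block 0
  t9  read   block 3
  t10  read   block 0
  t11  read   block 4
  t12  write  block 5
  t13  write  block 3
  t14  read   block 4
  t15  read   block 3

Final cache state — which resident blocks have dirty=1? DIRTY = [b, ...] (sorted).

0: R B1 → L1 miss [-]
1: W B4 → L1 miss [D]
2: W B4 → L1 hit [D]
3: W B3 → L0 miss [D]
4: W B3 → L0 hit [D]
5: W B5 → L2 miss [D]
6: W B1 → L1 miss wb→B4 [D]
7: W B2 → L2 miss wb→B5 [D]
8: W B0 → L0 miss wb→B3 [D]
9: R B3 → L0 miss wb→B0 [-]
10: R B0 → L0 miss [-]
11: R B4 → L1 miss wb→B1 [-]
12: W B5 → L2 miss wb→B2 [D]
13: W B3 → L0 miss [D]
14: R B4 → L1 hit [-]
15: R B3 → L0 hit [D]

DIRTY = [3, 5]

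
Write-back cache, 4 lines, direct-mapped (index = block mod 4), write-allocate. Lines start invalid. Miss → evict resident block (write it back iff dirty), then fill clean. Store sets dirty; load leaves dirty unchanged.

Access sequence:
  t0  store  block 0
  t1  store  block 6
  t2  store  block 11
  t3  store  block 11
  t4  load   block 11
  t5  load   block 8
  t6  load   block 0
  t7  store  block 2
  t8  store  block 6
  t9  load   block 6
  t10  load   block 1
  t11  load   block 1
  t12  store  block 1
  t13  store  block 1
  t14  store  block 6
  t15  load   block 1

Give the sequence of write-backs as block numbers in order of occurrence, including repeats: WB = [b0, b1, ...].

  0 | W B0 → L0 miss [D]
  1 | W B6 → L2 miss [D]
  2 | W B11 → L3 miss [D]
  3 | W B11 → L3 hit [D]
  4 | R B11 → L3 hit [D]
  5 | R B8 → L0 miss wb→B0 [-]
  6 | R B0 → L0 miss [-]
  7 | W B2 → L2 miss wb→B6 [D]
  8 | W B6 → L2 miss wb→B2 [D]
  9 | R B6 → L2 hit [D]
  10 | R B1 → L1 miss [-]
  11 | R B1 → L1 hit [-]
  12 | W B1 → L1 hit [D]
  13 | W B1 → L1 hit [D]
  14 | W B6 → L2 hit [D]
  15 | R B1 → L1 hit [D]

WB = [0, 6, 2]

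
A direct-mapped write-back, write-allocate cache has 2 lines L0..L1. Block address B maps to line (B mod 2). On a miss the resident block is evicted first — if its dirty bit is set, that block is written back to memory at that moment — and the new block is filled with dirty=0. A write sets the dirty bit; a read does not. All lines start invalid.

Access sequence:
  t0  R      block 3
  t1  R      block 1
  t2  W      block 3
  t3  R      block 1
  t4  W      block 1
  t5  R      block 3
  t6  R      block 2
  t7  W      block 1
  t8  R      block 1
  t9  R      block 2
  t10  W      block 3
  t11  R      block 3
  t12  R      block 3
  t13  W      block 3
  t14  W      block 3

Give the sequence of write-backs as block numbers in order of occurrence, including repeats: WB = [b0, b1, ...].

0: R B3 → L1 miss [-]
1: R B1 → L1 miss [-]
2: W B3 → L1 miss [D]
3: R B1 → L1 miss wb→B3 [-]
4: W B1 → L1 hit [D]
5: R B3 → L1 miss wb→B1 [-]
6: R B2 → L0 miss [-]
7: W B1 → L1 miss [D]
8: R B1 → L1 hit [D]
9: R B2 → L0 hit [-]
10: W B3 → L1 miss wb→B1 [D]
11: R B3 → L1 hit [D]
12: R B3 → L1 hit [D]
13: W B3 → L1 hit [D]
14: W B3 → L1 hit [D]

WB = [3, 1, 1]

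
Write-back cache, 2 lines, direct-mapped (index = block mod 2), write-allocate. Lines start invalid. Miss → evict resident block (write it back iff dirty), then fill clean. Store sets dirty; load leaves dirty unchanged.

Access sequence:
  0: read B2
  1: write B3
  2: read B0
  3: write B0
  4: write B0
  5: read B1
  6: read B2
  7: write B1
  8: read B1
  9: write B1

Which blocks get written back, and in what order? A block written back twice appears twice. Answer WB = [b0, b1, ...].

0: R B2 -> L0 miss  d=-]
1: W B3 -> L1 miss  d=D]
2: R B0 -> L0 miss  d=-]
3: W B0 -> L0 hit  d=D]
4: W B0 -> L0 hit  d=D]
5: R B1 -> L1 miss wb->B3  d=-]
6: R B2 -> L0 miss wb->B0  d=-]
7: W B1 -> L1 hit  d=D]
8: R B1 -> L1 hit  d=D]
9: W B1 -> L1 hit  d=D]

WB = [3, 0]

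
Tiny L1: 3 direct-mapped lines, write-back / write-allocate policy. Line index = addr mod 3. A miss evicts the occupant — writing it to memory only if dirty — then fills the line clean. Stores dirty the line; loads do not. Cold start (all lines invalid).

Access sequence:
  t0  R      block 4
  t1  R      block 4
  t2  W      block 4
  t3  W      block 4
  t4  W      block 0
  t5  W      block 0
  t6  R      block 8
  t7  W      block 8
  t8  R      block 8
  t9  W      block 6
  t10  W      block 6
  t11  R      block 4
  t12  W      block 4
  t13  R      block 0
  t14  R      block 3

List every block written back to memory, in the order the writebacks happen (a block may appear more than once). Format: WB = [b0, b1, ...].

WB = [0, 6]

0: R B4 -> L1 miss  d=-]
1: R B4 -> L1 hit  d=-]
2: W B4 -> L1 hit  d=D]
3: W B4 -> L1 hit  d=D]
4: W B0 -> L0 miss  d=D]
5: W B0 -> L0 hit  d=D]
6: R B8 -> L2 miss  d=-]
7: W B8 -> L2 hit  d=D]
8: R B8 -> L2 hit  d=D]
9: W B6 -> L0 miss wb->B0  d=D]
10: W B6 -> L0 hit  d=D]
11: R B4 -> L1 hit  d=D]
12: W B4 -> L1 hit  d=D]
13: R B0 -> L0 miss wb->B6  d=-]
14: R B3 -> L0 miss  d=-]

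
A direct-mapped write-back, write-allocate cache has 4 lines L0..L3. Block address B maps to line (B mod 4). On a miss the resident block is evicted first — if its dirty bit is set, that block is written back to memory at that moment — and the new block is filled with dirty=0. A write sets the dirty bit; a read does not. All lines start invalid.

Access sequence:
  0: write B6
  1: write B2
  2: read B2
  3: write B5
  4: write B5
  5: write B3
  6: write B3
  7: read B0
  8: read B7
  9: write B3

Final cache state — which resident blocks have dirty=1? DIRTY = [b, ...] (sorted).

DIRTY = [2, 3, 5]

0: W B6 -> L2 miss  d=D]
1: W B2 -> L2 miss wb->B6  d=D]
2: R B2 -> L2 hit  d=D]
3: W B5 -> L1 miss  d=D]
4: W B5 -> L1 hit  d=D]
5: W B3 -> L3 miss  d=D]
6: W B3 -> L3 hit  d=D]
7: R B0 -> L0 miss  d=-]
8: R B7 -> L3 miss wb->B3  d=-]
9: W B3 -> L3 miss  d=D]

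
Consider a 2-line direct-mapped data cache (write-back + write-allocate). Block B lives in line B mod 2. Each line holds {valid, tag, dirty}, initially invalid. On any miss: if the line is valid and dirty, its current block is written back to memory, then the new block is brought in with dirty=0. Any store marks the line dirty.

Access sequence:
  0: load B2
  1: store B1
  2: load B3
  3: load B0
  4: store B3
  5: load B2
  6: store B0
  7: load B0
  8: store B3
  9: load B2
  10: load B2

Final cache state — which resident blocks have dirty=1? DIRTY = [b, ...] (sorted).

DIRTY = [3]

0: R B2 → L0 miss [-]
1: W B1 → L1 miss [D]
2: R B3 → L1 miss wb→B1 [-]
3: R B0 → L0 miss [-]
4: W B3 → L1 hit [D]
5: R B2 → L0 miss [-]
6: W B0 → L0 miss [D]
7: R B0 → L0 hit [D]
8: W B3 → L1 hit [D]
9: R B2 → L0 miss wb→B0 [-]
10: R B2 → L0 hit [-]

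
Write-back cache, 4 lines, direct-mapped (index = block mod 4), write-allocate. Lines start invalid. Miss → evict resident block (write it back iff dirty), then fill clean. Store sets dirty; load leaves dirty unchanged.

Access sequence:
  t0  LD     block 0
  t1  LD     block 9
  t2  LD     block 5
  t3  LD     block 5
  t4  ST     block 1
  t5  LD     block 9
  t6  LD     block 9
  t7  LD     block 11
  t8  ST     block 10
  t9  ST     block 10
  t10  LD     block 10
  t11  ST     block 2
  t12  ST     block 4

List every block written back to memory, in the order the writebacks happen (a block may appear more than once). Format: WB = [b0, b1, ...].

  0 | R B0 → L0 miss [-]
  1 | R B9 → L1 miss [-]
  2 | R B5 → L1 miss [-]
  3 | R B5 → L1 hit [-]
  4 | W B1 → L1 miss [D]
  5 | R B9 → L1 miss wb→B1 [-]
  6 | R B9 → L1 hit [-]
  7 | R B11 → L3 miss [-]
  8 | W B10 → L2 miss [D]
  9 | W B10 → L2 hit [D]
  10 | R B10 → L2 hit [D]
  11 | W B2 → L2 miss wb→B10 [D]
  12 | W B4 → L0 miss [D]

WB = [1, 10]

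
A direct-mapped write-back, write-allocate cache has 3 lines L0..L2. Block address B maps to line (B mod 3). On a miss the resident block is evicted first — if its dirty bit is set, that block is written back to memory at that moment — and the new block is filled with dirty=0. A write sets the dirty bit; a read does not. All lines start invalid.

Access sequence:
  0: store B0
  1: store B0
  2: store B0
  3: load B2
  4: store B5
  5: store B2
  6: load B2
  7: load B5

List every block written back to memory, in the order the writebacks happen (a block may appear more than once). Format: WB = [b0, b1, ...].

  0 | W B0 → L0 miss [D]
  1 | W B0 → L0 hit [D]
  2 | W B0 → L0 hit [D]
  3 | R B2 → L2 miss [-]
  4 | W B5 → L2 miss [D]
  5 | W B2 → L2 miss wb→B5 [D]
  6 | R B2 → L2 hit [D]
  7 | R B5 → L2 miss wb→B2 [-]

WB = [5, 2]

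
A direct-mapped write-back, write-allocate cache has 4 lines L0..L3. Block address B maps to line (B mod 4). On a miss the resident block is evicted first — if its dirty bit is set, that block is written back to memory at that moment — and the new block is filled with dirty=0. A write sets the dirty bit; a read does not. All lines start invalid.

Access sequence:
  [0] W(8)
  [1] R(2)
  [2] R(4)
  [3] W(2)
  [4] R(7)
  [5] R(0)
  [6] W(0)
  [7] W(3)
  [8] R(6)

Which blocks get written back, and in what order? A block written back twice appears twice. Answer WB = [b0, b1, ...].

WB = [8, 2]

0: W B8 → L0 miss [D]
1: R B2 → L2 miss [-]
2: R B4 → L0 miss wb→B8 [-]
3: W B2 → L2 hit [D]
4: R B7 → L3 miss [-]
5: R B0 → L0 miss [-]
6: W B0 → L0 hit [D]
7: W B3 → L3 miss [D]
8: R B6 → L2 miss wb→B2 [-]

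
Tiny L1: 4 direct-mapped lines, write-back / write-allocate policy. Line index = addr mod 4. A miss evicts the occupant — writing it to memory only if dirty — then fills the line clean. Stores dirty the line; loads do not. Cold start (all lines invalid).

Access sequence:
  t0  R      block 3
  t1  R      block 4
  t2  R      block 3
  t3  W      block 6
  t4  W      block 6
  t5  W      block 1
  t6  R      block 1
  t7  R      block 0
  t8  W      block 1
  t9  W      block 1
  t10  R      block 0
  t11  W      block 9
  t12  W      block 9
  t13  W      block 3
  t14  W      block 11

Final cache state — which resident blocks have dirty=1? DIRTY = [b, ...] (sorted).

DIRTY = [6, 9, 11]

0: R B3 → L3 miss [-]
1: R B4 → L0 miss [-]
2: R B3 → L3 hit [-]
3: W B6 → L2 miss [D]
4: W B6 → L2 hit [D]
5: W B1 → L1 miss [D]
6: R B1 → L1 hit [D]
7: R B0 → L0 miss [-]
8: W B1 → L1 hit [D]
9: W B1 → L1 hit [D]
10: R B0 → L0 hit [-]
11: W B9 → L1 miss wb→B1 [D]
12: W B9 → L1 hit [D]
13: W B3 → L3 hit [D]
14: W B11 → L3 miss wb→B3 [D]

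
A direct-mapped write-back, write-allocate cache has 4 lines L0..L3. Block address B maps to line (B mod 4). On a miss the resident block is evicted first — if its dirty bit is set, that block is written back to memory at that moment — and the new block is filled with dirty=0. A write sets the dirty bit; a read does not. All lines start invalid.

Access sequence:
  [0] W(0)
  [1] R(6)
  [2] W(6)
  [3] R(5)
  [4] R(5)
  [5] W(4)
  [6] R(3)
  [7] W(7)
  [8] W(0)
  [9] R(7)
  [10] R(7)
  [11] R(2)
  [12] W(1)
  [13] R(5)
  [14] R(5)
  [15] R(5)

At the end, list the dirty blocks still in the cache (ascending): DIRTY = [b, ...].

0: W B0 → L0 miss [D]
1: R B6 → L2 miss [-]
2: W B6 → L2 hit [D]
3: R B5 → L1 miss [-]
4: R B5 → L1 hit [-]
5: W B4 → L0 miss wb→B0 [D]
6: R B3 → L3 miss [-]
7: W B7 → L3 miss [D]
8: W B0 → L0 miss wb→B4 [D]
9: R B7 → L3 hit [D]
10: R B7 → L3 hit [D]
11: R B2 → L2 miss wb→B6 [-]
12: W B1 → L1 miss [D]
13: R B5 → L1 miss wb→B1 [-]
14: R B5 → L1 hit [-]
15: R B5 → L1 hit [-]

DIRTY = [0, 7]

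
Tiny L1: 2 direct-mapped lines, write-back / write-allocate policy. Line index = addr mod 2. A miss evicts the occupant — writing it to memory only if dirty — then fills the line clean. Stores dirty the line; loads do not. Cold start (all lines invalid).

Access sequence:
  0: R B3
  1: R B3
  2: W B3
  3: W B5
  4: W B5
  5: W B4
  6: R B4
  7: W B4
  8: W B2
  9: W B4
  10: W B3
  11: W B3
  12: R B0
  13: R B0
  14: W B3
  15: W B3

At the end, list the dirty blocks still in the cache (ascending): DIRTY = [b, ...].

  0 | R B3 → L1 miss [-]
  1 | R B3 → L1 hit [-]
  2 | W B3 → L1 hit [D]
  3 | W B5 → L1 miss wb→B3 [D]
  4 | W B5 → L1 hit [D]
  5 | W B4 → L0 miss [D]
  6 | R B4 → L0 hit [D]
  7 | W B4 → L0 hit [D]
  8 | W B2 → L0 miss wb→B4 [D]
  9 | W B4 → L0 miss wb→B2 [D]
  10 | W B3 → L1 miss wb→B5 [D]
  11 | W B3 → L1 hit [D]
  12 | R B0 → L0 miss wb→B4 [-]
  13 | R B0 → L0 hit [-]
  14 | W B3 → L1 hit [D]
  15 | W B3 → L1 hit [D]

DIRTY = [3]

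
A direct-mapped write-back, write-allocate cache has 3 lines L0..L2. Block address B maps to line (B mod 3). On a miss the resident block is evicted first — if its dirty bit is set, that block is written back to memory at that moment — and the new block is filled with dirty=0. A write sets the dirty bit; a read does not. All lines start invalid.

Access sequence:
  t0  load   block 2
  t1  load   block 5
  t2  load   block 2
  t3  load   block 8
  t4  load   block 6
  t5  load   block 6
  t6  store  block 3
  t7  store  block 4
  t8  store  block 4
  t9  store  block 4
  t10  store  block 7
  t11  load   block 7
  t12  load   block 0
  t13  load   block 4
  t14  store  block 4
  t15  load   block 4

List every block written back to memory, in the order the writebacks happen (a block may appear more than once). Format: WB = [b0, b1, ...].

WB = [4, 3, 7]

0: R B2 → L2 miss [-]
1: R B5 → L2 miss [-]
2: R B2 → L2 miss [-]
3: R B8 → L2 miss [-]
4: R B6 → L0 miss [-]
5: R B6 → L0 hit [-]
6: W B3 → L0 miss [D]
7: W B4 → L1 miss [D]
8: W B4 → L1 hit [D]
9: W B4 → L1 hit [D]
10: W B7 → L1 miss wb→B4 [D]
11: R B7 → L1 hit [D]
12: R B0 → L0 miss wb→B3 [-]
13: R B4 → L1 miss wb→B7 [-]
14: W B4 → L1 hit [D]
15: R B4 → L1 hit [D]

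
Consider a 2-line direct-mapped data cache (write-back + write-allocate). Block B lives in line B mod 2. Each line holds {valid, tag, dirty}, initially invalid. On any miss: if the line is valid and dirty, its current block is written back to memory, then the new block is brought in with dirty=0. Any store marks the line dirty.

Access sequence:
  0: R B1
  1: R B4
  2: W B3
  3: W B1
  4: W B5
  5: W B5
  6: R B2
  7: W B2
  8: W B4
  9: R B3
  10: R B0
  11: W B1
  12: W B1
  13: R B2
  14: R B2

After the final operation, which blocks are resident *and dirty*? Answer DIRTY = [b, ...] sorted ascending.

  0 | R B1 → L1 miss [-]
  1 | R B4 → L0 miss [-]
  2 | W B3 → L1 miss [D]
  3 | W B1 → L1 miss wb→B3 [D]
  4 | W B5 → L1 miss wb→B1 [D]
  5 | W B5 → L1 hit [D]
  6 | R B2 → L0 miss [-]
  7 | W B2 → L0 hit [D]
  8 | W B4 → L0 miss wb→B2 [D]
  9 | R B3 → L1 miss wb→B5 [-]
  10 | R B0 → L0 miss wb→B4 [-]
  11 | W B1 → L1 miss [D]
  12 | W B1 → L1 hit [D]
  13 | R B2 → L0 miss [-]
  14 | R B2 → L0 hit [-]

DIRTY = [1]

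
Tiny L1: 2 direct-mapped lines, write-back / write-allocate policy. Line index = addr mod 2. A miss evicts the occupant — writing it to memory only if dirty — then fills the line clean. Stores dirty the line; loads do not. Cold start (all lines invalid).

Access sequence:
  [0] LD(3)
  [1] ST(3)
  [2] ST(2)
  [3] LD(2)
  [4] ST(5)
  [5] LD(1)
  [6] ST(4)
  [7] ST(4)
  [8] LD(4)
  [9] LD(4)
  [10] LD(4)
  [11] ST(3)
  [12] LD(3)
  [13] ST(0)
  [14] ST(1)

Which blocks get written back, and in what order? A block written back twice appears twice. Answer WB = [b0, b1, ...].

WB = [3, 5, 2, 4, 3]

  0 | R B3 → L1 miss [-]
  1 | W B3 → L1 hit [D]
  2 | W B2 → L0 miss [D]
  3 | R B2 → L0 hit [D]
  4 | W B5 → L1 miss wb→B3 [D]
  5 | R B1 → L1 miss wb→B5 [-]
  6 | W B4 → L0 miss wb→B2 [D]
  7 | W B4 → L0 hit [D]
  8 | R B4 → L0 hit [D]
  9 | R B4 → L0 hit [D]
  10 | R B4 → L0 hit [D]
  11 | W B3 → L1 miss [D]
  12 | R B3 → L1 hit [D]
  13 | W B0 → L0 miss wb→B4 [D]
  14 | W B1 → L1 miss wb→B3 [D]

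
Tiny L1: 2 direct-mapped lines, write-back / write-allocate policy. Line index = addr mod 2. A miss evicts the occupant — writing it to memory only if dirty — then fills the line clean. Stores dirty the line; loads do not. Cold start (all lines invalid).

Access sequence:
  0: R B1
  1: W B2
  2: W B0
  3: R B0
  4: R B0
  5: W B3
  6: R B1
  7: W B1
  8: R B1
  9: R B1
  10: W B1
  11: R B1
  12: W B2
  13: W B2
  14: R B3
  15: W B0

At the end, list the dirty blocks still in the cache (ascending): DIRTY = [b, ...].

0: R B1 → L1 miss [-]
1: W B2 → L0 miss [D]
2: W B0 → L0 miss wb→B2 [D]
3: R B0 → L0 hit [D]
4: R B0 → L0 hit [D]
5: W B3 → L1 miss [D]
6: R B1 → L1 miss wb→B3 [-]
7: W B1 → L1 hit [D]
8: R B1 → L1 hit [D]
9: R B1 → L1 hit [D]
10: W B1 → L1 hit [D]
11: R B1 → L1 hit [D]
12: W B2 → L0 miss wb→B0 [D]
13: W B2 → L0 hit [D]
14: R B3 → L1 miss wb→B1 [-]
15: W B0 → L0 miss wb→B2 [D]

DIRTY = [0]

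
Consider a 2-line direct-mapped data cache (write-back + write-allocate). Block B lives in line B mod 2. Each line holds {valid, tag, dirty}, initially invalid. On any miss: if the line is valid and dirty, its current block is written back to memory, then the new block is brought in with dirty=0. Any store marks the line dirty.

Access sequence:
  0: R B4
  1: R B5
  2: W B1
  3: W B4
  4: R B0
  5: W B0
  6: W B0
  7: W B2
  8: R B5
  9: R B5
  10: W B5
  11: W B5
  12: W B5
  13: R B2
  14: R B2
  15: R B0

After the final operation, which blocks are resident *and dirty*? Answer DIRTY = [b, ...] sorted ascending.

DIRTY = [5]

0: R B4 -> L0 miss  d=-]
1: R B5 -> L1 miss  d=-]
2: W B1 -> L1 miss  d=D]
3: W B4 -> L0 hit  d=D]
4: R B0 -> L0 miss wb->B4  d=-]
5: W B0 -> L0 hit  d=D]
6: W B0 -> L0 hit  d=D]
7: W B2 -> L0 miss wb->B0  d=D]
8: R B5 -> L1 miss wb->B1  d=-]
9: R B5 -> L1 hit  d=-]
10: W B5 -> L1 hit  d=D]
11: W B5 -> L1 hit  d=D]
12: W B5 -> L1 hit  d=D]
13: R B2 -> L0 hit  d=D]
14: R B2 -> L0 hit  d=D]
15: R B0 -> L0 miss wb->B2  d=-]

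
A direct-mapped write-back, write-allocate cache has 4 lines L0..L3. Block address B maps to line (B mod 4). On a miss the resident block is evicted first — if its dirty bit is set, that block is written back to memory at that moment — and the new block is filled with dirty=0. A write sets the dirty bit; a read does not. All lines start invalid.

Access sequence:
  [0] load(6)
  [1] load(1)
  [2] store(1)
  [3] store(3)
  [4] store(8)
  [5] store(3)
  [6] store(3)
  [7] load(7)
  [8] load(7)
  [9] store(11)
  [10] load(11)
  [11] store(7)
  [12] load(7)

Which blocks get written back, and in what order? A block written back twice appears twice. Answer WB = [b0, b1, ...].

0: R B6 → L2 miss [-]
1: R B1 → L1 miss [-]
2: W B1 → L1 hit [D]
3: W B3 → L3 miss [D]
4: W B8 → L0 miss [D]
5: W B3 → L3 hit [D]
6: W B3 → L3 hit [D]
7: R B7 → L3 miss wb→B3 [-]
8: R B7 → L3 hit [-]
9: W B11 → L3 miss [D]
10: R B11 → L3 hit [D]
11: W B7 → L3 miss wb→B11 [D]
12: R B7 → L3 hit [D]

WB = [3, 11]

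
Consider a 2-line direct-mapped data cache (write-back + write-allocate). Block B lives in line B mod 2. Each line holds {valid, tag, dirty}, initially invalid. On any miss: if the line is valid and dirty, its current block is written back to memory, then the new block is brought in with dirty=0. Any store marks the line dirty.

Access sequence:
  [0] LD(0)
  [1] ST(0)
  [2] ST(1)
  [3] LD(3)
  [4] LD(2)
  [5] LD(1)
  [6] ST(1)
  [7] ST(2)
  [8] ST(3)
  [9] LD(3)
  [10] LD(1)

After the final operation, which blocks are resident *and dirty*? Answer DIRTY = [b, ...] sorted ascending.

DIRTY = [2]

  0 | R B0 → L0 miss [-]
  1 | W B0 → L0 hit [D]
  2 | W B1 → L1 miss [D]
  3 | R B3 → L1 miss wb→B1 [-]
  4 | R B2 → L0 miss wb→B0 [-]
  5 | R B1 → L1 miss [-]
  6 | W B1 → L1 hit [D]
  7 | W B2 → L0 hit [D]
  8 | W B3 → L1 miss wb→B1 [D]
  9 | R B3 → L1 hit [D]
  10 | R B1 → L1 miss wb→B3 [-]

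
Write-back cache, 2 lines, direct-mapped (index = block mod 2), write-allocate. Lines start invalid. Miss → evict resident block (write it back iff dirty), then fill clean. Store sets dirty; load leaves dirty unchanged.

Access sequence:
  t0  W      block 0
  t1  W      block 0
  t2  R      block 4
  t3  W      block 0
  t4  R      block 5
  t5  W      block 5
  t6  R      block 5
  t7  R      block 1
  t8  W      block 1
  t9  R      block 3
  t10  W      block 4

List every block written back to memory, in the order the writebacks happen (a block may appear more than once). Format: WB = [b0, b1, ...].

  0 | W B0 → L0 miss [D]
  1 | W B0 → L0 hit [D]
  2 | R B4 → L0 miss wb→B0 [-]
  3 | W B0 → L0 miss [D]
  4 | R B5 → L1 miss [-]
  5 | W B5 → L1 hit [D]
  6 | R B5 → L1 hit [D]
  7 | R B1 → L1 miss wb→B5 [-]
  8 | W B1 → L1 hit [D]
  9 | R B3 → L1 miss wb→B1 [-]
  10 | W B4 → L0 miss wb→B0 [D]

WB = [0, 5, 1, 0]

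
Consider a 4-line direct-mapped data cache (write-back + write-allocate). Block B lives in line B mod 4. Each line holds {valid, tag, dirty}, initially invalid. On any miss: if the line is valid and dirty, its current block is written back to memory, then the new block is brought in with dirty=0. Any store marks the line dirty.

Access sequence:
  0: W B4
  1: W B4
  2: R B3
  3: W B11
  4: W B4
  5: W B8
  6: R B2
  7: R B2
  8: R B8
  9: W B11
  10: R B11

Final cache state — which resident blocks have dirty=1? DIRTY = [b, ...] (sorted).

0: W B4 -> L0 miss  d=D]
1: W B4 -> L0 hit  d=D]
2: R B3 -> L3 miss  d=-]
3: W B11 -> L3 miss  d=D]
4: W B4 -> L0 hit  d=D]
5: W B8 -> L0 miss wb->B4  d=D]
6: R B2 -> L2 miss  d=-]
7: R B2 -> L2 hit  d=-]
8: R B8 -> L0 hit  d=D]
9: W B11 -> L3 hit  d=D]
10: R B11 -> L3 hit  d=D]

DIRTY = [8, 11]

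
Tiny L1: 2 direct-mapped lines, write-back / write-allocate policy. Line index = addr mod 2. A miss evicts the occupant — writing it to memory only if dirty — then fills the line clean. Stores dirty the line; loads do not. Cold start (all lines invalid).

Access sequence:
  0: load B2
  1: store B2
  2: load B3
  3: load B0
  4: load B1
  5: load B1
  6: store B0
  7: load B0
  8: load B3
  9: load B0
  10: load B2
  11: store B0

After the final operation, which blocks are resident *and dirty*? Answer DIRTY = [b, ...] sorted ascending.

0: R B2 -> L0 miss  d=-]
1: W B2 -> L0 hit  d=D]
2: R B3 -> L1 miss  d=-]
3: R B0 -> L0 miss wb->B2  d=-]
4: R B1 -> L1 miss  d=-]
5: R B1 -> L1 hit  d=-]
6: W B0 -> L0 hit  d=D]
7: R B0 -> L0 hit  d=D]
8: R B3 -> L1 miss  d=-]
9: R B0 -> L0 hit  d=D]
10: R B2 -> L0 miss wb->B0  d=-]
11: W B0 -> L0 miss  d=D]

DIRTY = [0]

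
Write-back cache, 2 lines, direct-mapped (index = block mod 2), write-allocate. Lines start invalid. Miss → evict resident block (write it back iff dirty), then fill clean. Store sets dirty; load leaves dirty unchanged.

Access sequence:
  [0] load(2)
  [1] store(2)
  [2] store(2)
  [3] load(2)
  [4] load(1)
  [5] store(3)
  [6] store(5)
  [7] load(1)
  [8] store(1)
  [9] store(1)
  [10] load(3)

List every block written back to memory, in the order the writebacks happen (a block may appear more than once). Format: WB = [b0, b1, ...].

WB = [3, 5, 1]

0: R B2 -> L0 miss  d=-]
1: W B2 -> L0 hit  d=D]
2: W B2 -> L0 hit  d=D]
3: R B2 -> L0 hit  d=D]
4: R B1 -> L1 miss  d=-]
5: W B3 -> L1 miss  d=D]
6: W B5 -> L1 miss wb->B3  d=D]
7: R B1 -> L1 miss wb->B5  d=-]
8: W B1 -> L1 hit  d=D]
9: W B1 -> L1 hit  d=D]
10: R B3 -> L1 miss wb->B1  d=-]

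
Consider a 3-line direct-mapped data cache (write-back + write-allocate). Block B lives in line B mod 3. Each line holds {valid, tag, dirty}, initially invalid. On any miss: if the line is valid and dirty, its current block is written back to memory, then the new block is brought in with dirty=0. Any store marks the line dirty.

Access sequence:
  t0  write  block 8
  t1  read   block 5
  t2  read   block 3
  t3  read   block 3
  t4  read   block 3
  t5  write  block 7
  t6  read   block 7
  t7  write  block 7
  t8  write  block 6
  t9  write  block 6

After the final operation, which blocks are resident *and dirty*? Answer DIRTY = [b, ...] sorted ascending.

DIRTY = [6, 7]

0: W B8 -> L2 miss  d=D]
1: R B5 -> L2 miss wb->B8  d=-]
2: R B3 -> L0 miss  d=-]
3: R B3 -> L0 hit  d=-]
4: R B3 -> L0 hit  d=-]
5: W B7 -> L1 miss  d=D]
6: R B7 -> L1 hit  d=D]
7: W B7 -> L1 hit  d=D]
8: W B6 -> L0 miss  d=D]
9: W B6 -> L0 hit  d=D]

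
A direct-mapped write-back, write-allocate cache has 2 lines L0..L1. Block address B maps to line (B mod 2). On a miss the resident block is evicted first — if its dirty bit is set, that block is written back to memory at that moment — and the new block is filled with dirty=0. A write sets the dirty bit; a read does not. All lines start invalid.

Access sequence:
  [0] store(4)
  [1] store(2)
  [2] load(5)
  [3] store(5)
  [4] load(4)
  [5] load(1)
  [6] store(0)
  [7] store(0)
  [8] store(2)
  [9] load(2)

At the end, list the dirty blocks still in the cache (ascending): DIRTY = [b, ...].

0: W B4 -> L0 miss  d=D]
1: W B2 -> L0 miss wb->B4  d=D]
2: R B5 -> L1 miss  d=-]
3: W B5 -> L1 hit  d=D]
4: R B4 -> L0 miss wb->B2  d=-]
5: R B1 -> L1 miss wb->B5  d=-]
6: W B0 -> L0 miss  d=D]
7: W B0 -> L0 hit  d=D]
8: W B2 -> L0 miss wb->B0  d=D]
9: R B2 -> L0 hit  d=D]

DIRTY = [2]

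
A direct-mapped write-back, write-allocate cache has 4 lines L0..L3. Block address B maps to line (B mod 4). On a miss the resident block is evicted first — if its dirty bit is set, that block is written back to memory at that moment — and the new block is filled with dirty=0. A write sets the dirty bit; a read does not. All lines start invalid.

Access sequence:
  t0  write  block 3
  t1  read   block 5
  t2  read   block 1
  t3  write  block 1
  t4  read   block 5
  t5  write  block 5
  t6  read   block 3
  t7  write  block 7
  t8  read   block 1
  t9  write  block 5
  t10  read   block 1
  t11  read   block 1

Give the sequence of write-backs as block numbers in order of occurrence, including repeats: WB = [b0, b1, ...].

WB = [1, 3, 5, 5]

  0 | W B3 → L3 miss [D]
  1 | R B5 → L1 miss [-]
  2 | R B1 → L1 miss [-]
  3 | W B1 → L1 hit [D]
  4 | R B5 → L1 miss wb→B1 [-]
  5 | W B5 → L1 hit [D]
  6 | R B3 → L3 hit [D]
  7 | W B7 → L3 miss wb→B3 [D]
  8 | R B1 → L1 miss wb→B5 [-]
  9 | W B5 → L1 miss [D]
  10 | R B1 → L1 miss wb→B5 [-]
  11 | R B1 → L1 hit [-]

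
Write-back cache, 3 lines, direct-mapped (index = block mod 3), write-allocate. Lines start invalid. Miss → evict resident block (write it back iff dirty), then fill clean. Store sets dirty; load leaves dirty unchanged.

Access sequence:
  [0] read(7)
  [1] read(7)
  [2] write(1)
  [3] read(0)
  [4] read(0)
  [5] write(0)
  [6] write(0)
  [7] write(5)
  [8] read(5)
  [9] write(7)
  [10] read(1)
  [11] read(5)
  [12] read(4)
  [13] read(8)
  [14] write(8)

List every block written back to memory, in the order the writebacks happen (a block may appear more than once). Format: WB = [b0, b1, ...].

WB = [1, 7, 5]

0: R B7 → L1 miss [-]
1: R B7 → L1 hit [-]
2: W B1 → L1 miss [D]
3: R B0 → L0 miss [-]
4: R B0 → L0 hit [-]
5: W B0 → L0 hit [D]
6: W B0 → L0 hit [D]
7: W B5 → L2 miss [D]
8: R B5 → L2 hit [D]
9: W B7 → L1 miss wb→B1 [D]
10: R B1 → L1 miss wb→B7 [-]
11: R B5 → L2 hit [D]
12: R B4 → L1 miss [-]
13: R B8 → L2 miss wb→B5 [-]
14: W B8 → L2 hit [D]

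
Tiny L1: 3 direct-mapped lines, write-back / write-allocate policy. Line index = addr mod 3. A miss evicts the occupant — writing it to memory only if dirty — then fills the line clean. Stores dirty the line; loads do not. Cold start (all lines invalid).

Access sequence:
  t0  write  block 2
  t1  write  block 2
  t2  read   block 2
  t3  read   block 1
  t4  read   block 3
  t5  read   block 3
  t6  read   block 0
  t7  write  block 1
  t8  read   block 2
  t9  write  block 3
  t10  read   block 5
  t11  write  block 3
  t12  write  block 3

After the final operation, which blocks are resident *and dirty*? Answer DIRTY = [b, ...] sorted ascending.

DIRTY = [1, 3]

0: W B2 -> L2 miss  d=D]
1: W B2 -> L2 hit  d=D]
2: R B2 -> L2 hit  d=D]
3: R B1 -> L1 miss  d=-]
4: R B3 -> L0 miss  d=-]
5: R B3 -> L0 hit  d=-]
6: R B0 -> L0 miss  d=-]
7: W B1 -> L1 hit  d=D]
8: R B2 -> L2 hit  d=D]
9: W B3 -> L0 miss  d=D]
10: R B5 -> L2 miss wb->B2  d=-]
11: W B3 -> L0 hit  d=D]
12: W B3 -> L0 hit  d=D]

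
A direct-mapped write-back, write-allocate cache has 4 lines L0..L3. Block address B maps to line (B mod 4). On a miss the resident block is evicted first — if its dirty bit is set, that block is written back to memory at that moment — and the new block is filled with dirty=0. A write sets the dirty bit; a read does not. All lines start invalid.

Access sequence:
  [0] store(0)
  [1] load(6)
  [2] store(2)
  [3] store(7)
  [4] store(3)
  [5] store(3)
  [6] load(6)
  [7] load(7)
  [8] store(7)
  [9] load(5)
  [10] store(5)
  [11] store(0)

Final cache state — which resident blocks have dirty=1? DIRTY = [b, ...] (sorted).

  0 | W B0 → L0 miss [D]
  1 | R B6 → L2 miss [-]
  2 | W B2 → L2 miss [D]
  3 | W B7 → L3 miss [D]
  4 | W B3 → L3 miss wb→B7 [D]
  5 | W B3 → L3 hit [D]
  6 | R B6 → L2 miss wb→B2 [-]
  7 | R B7 → L3 miss wb→B3 [-]
  8 | W B7 → L3 hit [D]
  9 | R B5 → L1 miss [-]
  10 | W B5 → L1 hit [D]
  11 | W B0 → L0 hit [D]

DIRTY = [0, 5, 7]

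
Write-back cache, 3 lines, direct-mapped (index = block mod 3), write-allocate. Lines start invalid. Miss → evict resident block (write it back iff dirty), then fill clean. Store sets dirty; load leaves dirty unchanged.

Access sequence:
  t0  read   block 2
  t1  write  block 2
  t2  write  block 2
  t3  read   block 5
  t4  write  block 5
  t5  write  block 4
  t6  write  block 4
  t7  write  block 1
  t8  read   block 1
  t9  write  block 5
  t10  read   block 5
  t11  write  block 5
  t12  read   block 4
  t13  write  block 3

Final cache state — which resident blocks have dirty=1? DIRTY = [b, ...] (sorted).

0: R B2 → L2 miss [-]
1: W B2 → L2 hit [D]
2: W B2 → L2 hit [D]
3: R B5 → L2 miss wb→B2 [-]
4: W B5 → L2 hit [D]
5: W B4 → L1 miss [D]
6: W B4 → L1 hit [D]
7: W B1 → L1 miss wb→B4 [D]
8: R B1 → L1 hit [D]
9: W B5 → L2 hit [D]
10: R B5 → L2 hit [D]
11: W B5 → L2 hit [D]
12: R B4 → L1 miss wb→B1 [-]
13: W B3 → L0 miss [D]

DIRTY = [3, 5]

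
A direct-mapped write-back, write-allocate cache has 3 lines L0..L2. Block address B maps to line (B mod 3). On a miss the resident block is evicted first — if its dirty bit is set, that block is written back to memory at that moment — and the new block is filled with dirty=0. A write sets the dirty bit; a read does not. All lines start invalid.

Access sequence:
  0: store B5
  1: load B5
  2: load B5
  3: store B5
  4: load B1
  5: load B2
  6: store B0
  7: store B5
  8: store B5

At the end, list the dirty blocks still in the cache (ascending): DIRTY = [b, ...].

DIRTY = [0, 5]

  0 | W B5 → L2 miss [D]
  1 | R B5 → L2 hit [D]
  2 | R B5 → L2 hit [D]
  3 | W B5 → L2 hit [D]
  4 | R B1 → L1 miss [-]
  5 | R B2 → L2 miss wb→B5 [-]
  6 | W B0 → L0 miss [D]
  7 | W B5 → L2 miss [D]
  8 | W B5 → L2 hit [D]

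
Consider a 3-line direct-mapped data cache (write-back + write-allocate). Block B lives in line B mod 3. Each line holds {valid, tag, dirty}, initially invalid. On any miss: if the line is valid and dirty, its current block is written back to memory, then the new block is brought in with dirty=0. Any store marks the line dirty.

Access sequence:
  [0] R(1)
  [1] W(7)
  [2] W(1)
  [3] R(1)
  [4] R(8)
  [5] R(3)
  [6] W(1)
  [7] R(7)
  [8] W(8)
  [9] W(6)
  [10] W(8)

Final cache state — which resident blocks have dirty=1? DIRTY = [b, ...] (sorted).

0: R B1 -> L1 miss  d=-]
1: W B7 -> L1 miss  d=D]
2: W B1 -> L1 miss wb->B7  d=D]
3: R B1 -> L1 hit  d=D]
4: R B8 -> L2 miss  d=-]
5: R B3 -> L0 miss  d=-]
6: W B1 -> L1 hit  d=D]
7: R B7 -> L1 miss wb->B1  d=-]
8: W B8 -> L2 hit  d=D]
9: W B6 -> L0 miss  d=D]
10: W B8 -> L2 hit  d=D]

DIRTY = [6, 8]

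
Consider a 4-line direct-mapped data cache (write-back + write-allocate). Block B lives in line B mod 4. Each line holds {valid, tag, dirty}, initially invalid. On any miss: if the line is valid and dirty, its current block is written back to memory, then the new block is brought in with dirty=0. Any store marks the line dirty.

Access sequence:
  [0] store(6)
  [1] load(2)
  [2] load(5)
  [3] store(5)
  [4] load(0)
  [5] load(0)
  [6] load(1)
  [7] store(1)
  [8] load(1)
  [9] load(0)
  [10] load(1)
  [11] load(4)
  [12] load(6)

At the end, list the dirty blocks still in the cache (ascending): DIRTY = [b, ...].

DIRTY = [1]

0: W B6 → L2 miss [D]
1: R B2 → L2 miss wb→B6 [-]
2: R B5 → L1 miss [-]
3: W B5 → L1 hit [D]
4: R B0 → L0 miss [-]
5: R B0 → L0 hit [-]
6: R B1 → L1 miss wb→B5 [-]
7: W B1 → L1 hit [D]
8: R B1 → L1 hit [D]
9: R B0 → L0 hit [-]
10: R B1 → L1 hit [D]
11: R B4 → L0 miss [-]
12: R B6 → L2 miss [-]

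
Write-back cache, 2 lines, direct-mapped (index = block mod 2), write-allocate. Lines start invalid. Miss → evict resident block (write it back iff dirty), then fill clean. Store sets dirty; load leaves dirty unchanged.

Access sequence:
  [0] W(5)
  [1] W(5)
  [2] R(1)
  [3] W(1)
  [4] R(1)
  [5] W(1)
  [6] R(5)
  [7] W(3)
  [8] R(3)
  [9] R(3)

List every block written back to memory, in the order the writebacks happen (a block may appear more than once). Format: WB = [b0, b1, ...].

0: W B5 -> L1 miss  d=D]
1: W B5 -> L1 hit  d=D]
2: R B1 -> L1 miss wb->B5  d=-]
3: W B1 -> L1 hit  d=D]
4: R B1 -> L1 hit  d=D]
5: W B1 -> L1 hit  d=D]
6: R B5 -> L1 miss wb->B1  d=-]
7: W B3 -> L1 miss  d=D]
8: R B3 -> L1 hit  d=D]
9: R B3 -> L1 hit  d=D]

WB = [5, 1]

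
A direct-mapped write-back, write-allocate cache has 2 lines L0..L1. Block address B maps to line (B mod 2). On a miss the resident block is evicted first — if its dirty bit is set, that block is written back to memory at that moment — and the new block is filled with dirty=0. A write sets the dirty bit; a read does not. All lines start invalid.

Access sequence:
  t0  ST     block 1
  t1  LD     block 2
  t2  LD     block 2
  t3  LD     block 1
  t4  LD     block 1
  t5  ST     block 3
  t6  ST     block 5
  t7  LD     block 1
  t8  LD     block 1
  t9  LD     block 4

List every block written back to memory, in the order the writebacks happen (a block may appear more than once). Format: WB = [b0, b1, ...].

WB = [1, 3, 5]

0: W B1 → L1 miss [D]
1: R B2 → L0 miss [-]
2: R B2 → L0 hit [-]
3: R B1 → L1 hit [D]
4: R B1 → L1 hit [D]
5: W B3 → L1 miss wb→B1 [D]
6: W B5 → L1 miss wb→B3 [D]
7: R B1 → L1 miss wb→B5 [-]
8: R B1 → L1 hit [-]
9: R B4 → L0 miss [-]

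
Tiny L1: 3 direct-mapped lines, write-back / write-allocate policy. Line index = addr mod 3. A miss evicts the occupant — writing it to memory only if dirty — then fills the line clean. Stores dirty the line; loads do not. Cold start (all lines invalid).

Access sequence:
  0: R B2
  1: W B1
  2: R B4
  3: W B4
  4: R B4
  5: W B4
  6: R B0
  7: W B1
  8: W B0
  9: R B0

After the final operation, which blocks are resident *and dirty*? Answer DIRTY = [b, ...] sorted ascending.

0: R B2 → L2 miss [-]
1: W B1 → L1 miss [D]
2: R B4 → L1 miss wb→B1 [-]
3: W B4 → L1 hit [D]
4: R B4 → L1 hit [D]
5: W B4 → L1 hit [D]
6: R B0 → L0 miss [-]
7: W B1 → L1 miss wb→B4 [D]
8: W B0 → L0 hit [D]
9: R B0 → L0 hit [D]

DIRTY = [0, 1]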